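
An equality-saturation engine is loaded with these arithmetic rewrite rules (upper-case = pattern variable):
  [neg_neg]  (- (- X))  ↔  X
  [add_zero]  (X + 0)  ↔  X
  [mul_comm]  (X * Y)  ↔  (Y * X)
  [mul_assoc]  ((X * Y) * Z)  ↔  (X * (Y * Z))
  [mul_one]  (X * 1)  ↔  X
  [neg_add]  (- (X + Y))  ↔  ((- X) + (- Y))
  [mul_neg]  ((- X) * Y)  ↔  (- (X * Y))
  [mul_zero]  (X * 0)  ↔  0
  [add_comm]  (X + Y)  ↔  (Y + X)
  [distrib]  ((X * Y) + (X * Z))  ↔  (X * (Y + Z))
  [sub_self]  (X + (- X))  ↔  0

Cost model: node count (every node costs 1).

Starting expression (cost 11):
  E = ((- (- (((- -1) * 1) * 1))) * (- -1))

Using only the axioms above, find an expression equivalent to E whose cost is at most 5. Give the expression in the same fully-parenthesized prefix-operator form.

((- -1) * (- -1))   [cost 5]

(1) ((- -1) * 1)  =[mul_one →]=  (- -1)    ⊢ ((- (- ((- -1) * 1))) * (- -1))
(2) ((- -1) * 1)  =[mul_one →]=  (- -1)    ⊢ ((- (- (- -1))) * (- -1))
(3) (- (- -1))  =[neg_neg →]=  -1    ⊢ cost 5, within 5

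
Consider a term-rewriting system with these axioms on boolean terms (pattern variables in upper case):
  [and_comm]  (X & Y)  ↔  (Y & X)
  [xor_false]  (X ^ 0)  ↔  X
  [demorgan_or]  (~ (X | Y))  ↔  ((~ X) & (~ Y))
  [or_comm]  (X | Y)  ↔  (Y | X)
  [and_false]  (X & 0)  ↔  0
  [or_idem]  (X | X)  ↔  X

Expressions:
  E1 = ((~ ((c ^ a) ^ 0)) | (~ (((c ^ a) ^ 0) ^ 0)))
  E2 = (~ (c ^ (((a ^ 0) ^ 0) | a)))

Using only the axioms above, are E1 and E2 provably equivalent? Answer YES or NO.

YES

1. [xor_false →] (((c ^ a) ^ 0) ^ 0)  →  ((c ^ a) ^ 0);  E1 = ((~ ((c ^ a) ^ 0)) | (~ ((c ^ a) ^ 0)))
2. [or_idem →] ((~ ((c ^ a) ^ 0)) | (~ ((c ^ a) ^ 0)))  →  (~ ((c ^ a) ^ 0))
3. [xor_false →] ((c ^ a) ^ 0)  →  (c ^ a);  E1 = (~ (c ^ a))
4. [or_idem ←] a  →  (a | a);  E1 = (~ (c ^ (a | a)))
5. [xor_false ←] a  →  (a ^ 0);  E1 = (~ (c ^ ((a ^ 0) | a)))
6. [xor_false ←] (a ^ 0)  →  ((a ^ 0) ^ 0);  this is E2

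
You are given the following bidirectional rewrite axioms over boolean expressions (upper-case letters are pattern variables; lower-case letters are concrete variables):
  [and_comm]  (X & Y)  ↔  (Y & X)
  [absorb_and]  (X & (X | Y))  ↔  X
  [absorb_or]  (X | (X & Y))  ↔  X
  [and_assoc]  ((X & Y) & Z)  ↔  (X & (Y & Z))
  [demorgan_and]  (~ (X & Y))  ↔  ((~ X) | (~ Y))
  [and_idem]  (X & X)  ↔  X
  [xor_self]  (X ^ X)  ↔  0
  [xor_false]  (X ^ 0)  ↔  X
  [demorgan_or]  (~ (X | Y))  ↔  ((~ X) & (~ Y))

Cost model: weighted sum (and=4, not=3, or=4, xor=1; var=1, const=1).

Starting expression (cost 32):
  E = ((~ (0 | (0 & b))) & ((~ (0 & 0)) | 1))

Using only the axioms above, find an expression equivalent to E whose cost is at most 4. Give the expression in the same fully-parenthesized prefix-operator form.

(~ 0)   [cost 4]

1. [and_idem →] (0 & 0)  →  0;  E = ((~ (0 | (0 & b))) & ((~ 0) | 1))
2. [absorb_or →] (0 | (0 & b))  →  0;  E = ((~ 0) & ((~ 0) | 1))
3. [absorb_and →] ((~ 0) & ((~ 0) | 1))  →  (~ 0);  cost 4 ≤ 4, done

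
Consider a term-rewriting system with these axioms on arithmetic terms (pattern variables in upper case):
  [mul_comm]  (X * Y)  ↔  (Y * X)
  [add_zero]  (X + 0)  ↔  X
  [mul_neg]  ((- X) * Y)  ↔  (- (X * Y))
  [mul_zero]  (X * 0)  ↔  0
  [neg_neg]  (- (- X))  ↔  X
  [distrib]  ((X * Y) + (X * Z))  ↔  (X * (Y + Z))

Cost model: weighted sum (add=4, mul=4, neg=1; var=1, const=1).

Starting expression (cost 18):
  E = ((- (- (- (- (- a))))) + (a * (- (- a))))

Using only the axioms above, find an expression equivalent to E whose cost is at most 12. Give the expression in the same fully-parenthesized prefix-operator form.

(1) (- (- (- (- (- a)))))  =[neg_neg →]=  (- (- (- a)))    ⊢ ((- (- (- a))) + (a * (- (- a))))
(2) (- (- a))  =[neg_neg →]=  a    ⊢ ((- a) + (a * (- (- a))))
(3) (- (- a))  =[neg_neg →]=  a    ⊢ cost 12, within 12

((- a) + (a * a))   [cost 12]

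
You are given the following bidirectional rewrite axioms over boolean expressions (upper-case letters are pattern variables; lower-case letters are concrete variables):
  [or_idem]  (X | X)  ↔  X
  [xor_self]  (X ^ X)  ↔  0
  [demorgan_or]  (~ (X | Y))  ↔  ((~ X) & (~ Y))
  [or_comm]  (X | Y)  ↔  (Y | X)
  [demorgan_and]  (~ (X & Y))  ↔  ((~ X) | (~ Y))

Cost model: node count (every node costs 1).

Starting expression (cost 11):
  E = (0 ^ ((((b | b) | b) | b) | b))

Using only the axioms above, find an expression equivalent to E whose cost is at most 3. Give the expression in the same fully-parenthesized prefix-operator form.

step 1: or_idem (→) rewrites (b | b) into b, now (0 ^ (((b | b) | b) | b))
step 2: or_idem (→) rewrites (b | b) into b, now (0 ^ ((b | b) | b))
step 3: or_idem (→) rewrites (b | b) into b, now (0 ^ (b | b))
step 4: or_idem (→) rewrites (b | b) into b, reaching cost 3 (bound 3)

(0 ^ b)   [cost 3]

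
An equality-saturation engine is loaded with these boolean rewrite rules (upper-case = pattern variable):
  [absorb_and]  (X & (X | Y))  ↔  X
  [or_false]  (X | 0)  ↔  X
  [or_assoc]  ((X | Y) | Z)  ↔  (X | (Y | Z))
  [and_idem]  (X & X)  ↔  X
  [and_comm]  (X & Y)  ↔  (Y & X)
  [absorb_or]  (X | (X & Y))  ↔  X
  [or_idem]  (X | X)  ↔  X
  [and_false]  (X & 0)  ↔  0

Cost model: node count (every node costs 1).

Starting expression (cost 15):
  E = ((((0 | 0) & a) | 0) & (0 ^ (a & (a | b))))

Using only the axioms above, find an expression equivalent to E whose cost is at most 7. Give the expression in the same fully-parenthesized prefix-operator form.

1. [absorb_and →] (a & (a | b))  →  a;  E = ((((0 | 0) & a) | 0) & (0 ^ a))
2. [or_idem →] (0 | 0)  →  0;  E = (((0 & a) | 0) & (0 ^ a))
3. [or_false →] ((0 & a) | 0)  →  (0 & a);  cost 7 ≤ 7, done

((0 & a) & (0 ^ a))   [cost 7]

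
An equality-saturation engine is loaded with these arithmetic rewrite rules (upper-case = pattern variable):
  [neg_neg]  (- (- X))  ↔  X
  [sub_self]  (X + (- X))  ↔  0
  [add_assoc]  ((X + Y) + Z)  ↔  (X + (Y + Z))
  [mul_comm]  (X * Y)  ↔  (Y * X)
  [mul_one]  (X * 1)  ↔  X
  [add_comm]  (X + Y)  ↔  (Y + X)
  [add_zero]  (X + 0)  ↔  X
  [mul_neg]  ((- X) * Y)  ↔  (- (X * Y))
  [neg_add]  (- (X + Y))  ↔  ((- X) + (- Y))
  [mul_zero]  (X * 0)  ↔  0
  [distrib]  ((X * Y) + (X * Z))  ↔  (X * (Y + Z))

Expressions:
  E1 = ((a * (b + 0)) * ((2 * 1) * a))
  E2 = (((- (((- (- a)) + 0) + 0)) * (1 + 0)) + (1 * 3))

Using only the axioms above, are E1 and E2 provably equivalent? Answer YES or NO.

NO

The axioms are sound identities: if E1 ↔* E2 then E1 and E2 evaluate identically under any assignment.
Under a=0, b=0: E1 evaluates to 0, E2 to 3. Distinct ⇒ no rewrite sequence connects them.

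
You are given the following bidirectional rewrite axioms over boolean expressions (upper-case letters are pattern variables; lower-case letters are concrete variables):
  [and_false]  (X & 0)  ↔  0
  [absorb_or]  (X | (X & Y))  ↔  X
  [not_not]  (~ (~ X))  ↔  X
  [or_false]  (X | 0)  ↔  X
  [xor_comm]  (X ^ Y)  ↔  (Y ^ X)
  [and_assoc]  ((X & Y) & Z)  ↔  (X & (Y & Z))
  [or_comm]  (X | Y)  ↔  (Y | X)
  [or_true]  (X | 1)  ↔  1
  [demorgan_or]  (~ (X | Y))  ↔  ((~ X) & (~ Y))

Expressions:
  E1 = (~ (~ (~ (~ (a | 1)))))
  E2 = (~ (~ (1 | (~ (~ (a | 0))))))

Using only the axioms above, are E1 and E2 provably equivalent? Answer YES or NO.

YES

(1) (a | 1)  =[or_comm →]=  (1 | a)    ⊢ (~ (~ (~ (~ (1 | a)))))
(2) (~ (~ (1 | a)))  =[not_not →]=  (1 | a)    ⊢ (~ (~ (1 | a)))
(3) (~ (~ (1 | a)))  =[not_not →]=  (1 | a)
(4) a  =[not_not ←]=  (~ (~ a))    ⊢ (1 | (~ (~ a)))
(5) (1 | (~ (~ a)))  =[not_not ←]=  (~ (~ (1 | (~ (~ a)))))
(6) a  =[or_false ←]=  (a | 0)    ⊢ E2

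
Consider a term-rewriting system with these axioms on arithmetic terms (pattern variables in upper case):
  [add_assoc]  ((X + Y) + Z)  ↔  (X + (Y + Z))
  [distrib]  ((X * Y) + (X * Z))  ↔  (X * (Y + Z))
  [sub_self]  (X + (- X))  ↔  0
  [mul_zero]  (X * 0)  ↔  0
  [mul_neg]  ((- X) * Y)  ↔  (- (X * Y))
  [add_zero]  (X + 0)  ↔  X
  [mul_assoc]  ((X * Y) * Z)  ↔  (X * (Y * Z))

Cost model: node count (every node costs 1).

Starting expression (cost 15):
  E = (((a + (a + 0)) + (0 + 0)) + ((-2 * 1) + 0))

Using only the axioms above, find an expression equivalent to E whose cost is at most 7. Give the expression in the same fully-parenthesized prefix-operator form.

((a + a) + (-2 * 1))   [cost 7]

1. [add_zero →] (a + 0)  →  a;  E = (((a + a) + (0 + 0)) + ((-2 * 1) + 0))
2. [add_zero →] ((-2 * 1) + 0)  →  (-2 * 1);  E = (((a + a) + (0 + 0)) + (-2 * 1))
3. [add_zero →] (0 + 0)  →  0;  E = (((a + a) + 0) + (-2 * 1))
4. [add_zero →] ((a + a) + 0)  →  (a + a);  cost 7 ≤ 7, done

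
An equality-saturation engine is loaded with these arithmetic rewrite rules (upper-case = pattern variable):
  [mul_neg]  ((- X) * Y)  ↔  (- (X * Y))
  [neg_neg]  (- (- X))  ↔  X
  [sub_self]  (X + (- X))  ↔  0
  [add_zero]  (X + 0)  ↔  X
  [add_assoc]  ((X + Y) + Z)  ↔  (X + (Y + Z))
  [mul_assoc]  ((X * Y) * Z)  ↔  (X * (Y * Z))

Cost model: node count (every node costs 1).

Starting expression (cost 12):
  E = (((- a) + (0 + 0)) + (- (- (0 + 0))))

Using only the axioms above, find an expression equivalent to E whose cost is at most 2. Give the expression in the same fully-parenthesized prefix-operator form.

(- a)   [cost 2]

step 1: add_zero (→) rewrites (0 + 0) into 0, now (((- a) + (0 + 0)) + (- (- 0)))
step 2: neg_neg (→) rewrites (- (- 0)) into 0, now (((- a) + (0 + 0)) + 0)
step 3: add_zero (→) rewrites (0 + 0) into 0, now (((- a) + 0) + 0)
step 4: add_zero (→) rewrites ((- a) + 0) into (- a), now ((- a) + 0)
step 5: add_zero (→) rewrites ((- a) + 0) into (- a), reaching cost 2 (bound 2)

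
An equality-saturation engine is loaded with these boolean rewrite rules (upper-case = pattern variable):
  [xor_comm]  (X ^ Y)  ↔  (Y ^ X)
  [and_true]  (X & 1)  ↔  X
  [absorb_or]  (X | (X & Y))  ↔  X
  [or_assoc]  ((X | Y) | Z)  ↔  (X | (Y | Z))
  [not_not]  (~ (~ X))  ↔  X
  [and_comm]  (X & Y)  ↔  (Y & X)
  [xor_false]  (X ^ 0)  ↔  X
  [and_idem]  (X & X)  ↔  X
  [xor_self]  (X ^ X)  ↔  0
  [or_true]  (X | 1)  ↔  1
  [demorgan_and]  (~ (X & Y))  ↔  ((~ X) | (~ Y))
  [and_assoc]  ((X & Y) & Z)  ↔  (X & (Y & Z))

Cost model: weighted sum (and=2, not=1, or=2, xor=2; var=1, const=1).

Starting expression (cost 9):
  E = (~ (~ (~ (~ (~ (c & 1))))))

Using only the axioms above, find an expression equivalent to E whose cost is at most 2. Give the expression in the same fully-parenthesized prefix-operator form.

(1) (~ (~ (~ (~ (~ (c & 1))))))  =[not_not →]=  (~ (~ (~ (c & 1))))
(2) (c & 1)  =[and_true →]=  c    ⊢ (~ (~ (~ c)))
(3) (~ (~ (~ c)))  =[not_not →]=  (~ c)    ⊢ cost 2, within 2

(~ c)   [cost 2]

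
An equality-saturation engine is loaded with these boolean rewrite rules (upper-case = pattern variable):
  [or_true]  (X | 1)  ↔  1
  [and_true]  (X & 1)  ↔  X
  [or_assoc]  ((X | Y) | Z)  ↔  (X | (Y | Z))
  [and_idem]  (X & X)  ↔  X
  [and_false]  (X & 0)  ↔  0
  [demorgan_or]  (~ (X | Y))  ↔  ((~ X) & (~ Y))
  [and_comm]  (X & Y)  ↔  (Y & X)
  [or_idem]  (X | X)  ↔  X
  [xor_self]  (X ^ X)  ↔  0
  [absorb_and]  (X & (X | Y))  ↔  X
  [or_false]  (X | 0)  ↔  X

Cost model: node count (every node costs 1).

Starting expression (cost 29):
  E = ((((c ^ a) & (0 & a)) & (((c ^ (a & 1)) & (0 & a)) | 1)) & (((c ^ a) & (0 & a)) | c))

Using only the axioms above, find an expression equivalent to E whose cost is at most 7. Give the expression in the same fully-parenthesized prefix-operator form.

((c ^ a) & (0 & a))   [cost 7]

step 1: and_true (→) rewrites (a & 1) into a, now ((((c ^ a) & (0 & a)) & (((c ^ a) & (0 & a)) | 1)) & (((c ^ a) & (0 & a)) | c))
step 2: absorb_and (→) rewrites (((c ^ a) & (0 & a)) & (((c ^ a) & (0 & a)) | 1)) into ((c ^ a) & (0 & a)), now (((c ^ a) & (0 & a)) & (((c ^ a) & (0 & a)) | c))
step 3: absorb_and (→) rewrites (((c ^ a) & (0 & a)) & (((c ^ a) & (0 & a)) | c)) into ((c ^ a) & (0 & a)), reaching cost 7 (bound 7)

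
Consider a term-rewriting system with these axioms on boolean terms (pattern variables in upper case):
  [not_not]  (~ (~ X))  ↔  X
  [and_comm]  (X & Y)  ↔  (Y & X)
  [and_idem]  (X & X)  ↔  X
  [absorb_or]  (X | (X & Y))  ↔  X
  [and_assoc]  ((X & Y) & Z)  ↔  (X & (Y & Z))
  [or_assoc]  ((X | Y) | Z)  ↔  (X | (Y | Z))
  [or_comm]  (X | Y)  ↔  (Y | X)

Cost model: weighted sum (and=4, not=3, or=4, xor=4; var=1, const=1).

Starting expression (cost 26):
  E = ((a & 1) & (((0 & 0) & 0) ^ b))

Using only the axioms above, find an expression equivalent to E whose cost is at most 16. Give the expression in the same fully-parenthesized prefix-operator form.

step 1: and_comm (→) rewrites (a & 1) into (1 & a), now ((1 & a) & (((0 & 0) & 0) ^ b))
step 2: and_idem (→) rewrites (0 & 0) into 0, now ((1 & a) & ((0 & 0) ^ b))
step 3: and_idem (→) rewrites (0 & 0) into 0, reaching cost 16 (bound 16)

((1 & a) & (0 ^ b))   [cost 16]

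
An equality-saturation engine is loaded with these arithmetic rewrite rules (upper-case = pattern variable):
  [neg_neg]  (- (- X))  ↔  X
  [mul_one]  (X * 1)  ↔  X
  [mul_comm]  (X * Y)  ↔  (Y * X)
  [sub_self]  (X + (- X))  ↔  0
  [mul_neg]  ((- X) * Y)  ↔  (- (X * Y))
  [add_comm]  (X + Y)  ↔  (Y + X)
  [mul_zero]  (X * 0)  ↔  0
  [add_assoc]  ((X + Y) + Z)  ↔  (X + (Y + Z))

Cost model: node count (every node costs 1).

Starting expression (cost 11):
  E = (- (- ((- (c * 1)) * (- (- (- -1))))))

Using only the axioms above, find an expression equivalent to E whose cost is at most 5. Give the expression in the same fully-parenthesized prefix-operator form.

step 1: neg_neg (→) rewrites (- (- -1)) into -1, now (- (- ((- (c * 1)) * (- -1))))
step 2: neg_neg (→) rewrites (- (- ((- (c * 1)) * (- -1)))) into ((- (c * 1)) * (- -1))
step 3: mul_one (→) rewrites (c * 1) into c, reaching cost 5 (bound 5)

((- c) * (- -1))   [cost 5]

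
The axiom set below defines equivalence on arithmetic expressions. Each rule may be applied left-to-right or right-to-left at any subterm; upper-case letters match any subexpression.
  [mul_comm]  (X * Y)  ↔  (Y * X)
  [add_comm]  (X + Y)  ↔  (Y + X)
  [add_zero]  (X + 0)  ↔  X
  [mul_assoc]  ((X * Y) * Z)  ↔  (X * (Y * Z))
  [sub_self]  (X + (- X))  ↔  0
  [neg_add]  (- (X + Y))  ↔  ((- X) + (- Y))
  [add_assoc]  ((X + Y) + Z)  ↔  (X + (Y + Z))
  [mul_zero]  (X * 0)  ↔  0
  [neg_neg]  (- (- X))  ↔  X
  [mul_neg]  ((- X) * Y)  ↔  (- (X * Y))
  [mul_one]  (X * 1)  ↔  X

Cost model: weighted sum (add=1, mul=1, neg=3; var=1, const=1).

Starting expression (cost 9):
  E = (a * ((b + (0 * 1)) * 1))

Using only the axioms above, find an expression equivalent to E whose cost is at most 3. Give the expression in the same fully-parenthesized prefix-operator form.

1. [mul_one →] ((b + (0 * 1)) * 1)  →  (b + (0 * 1));  E = (a * (b + (0 * 1)))
2. [mul_one →] (0 * 1)  →  0;  E = (a * (b + 0))
3. [add_zero →] (b + 0)  →  b;  cost 3 ≤ 3, done

(a * b)   [cost 3]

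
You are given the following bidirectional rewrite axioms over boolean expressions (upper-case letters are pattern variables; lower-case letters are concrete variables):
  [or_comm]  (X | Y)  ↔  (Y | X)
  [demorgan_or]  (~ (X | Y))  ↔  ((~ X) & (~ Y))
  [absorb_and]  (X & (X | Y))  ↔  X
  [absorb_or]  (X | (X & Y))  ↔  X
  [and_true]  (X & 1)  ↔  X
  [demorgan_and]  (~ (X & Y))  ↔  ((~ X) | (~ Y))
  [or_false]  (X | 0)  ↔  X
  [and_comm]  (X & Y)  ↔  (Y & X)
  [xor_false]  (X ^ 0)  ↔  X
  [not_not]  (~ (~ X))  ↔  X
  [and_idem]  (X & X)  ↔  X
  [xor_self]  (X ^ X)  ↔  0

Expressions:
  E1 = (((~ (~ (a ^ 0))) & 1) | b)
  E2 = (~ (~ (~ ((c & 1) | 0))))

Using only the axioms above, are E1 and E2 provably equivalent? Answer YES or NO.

All listed rules preserve value, hence provable equivalence implies equal values everywhere; look for a separating assignment.
a=0, b=0, c=0 gives E1 ↦ 0, E2 ↦ 1; values differ ⇒ not provably equivalent.

NO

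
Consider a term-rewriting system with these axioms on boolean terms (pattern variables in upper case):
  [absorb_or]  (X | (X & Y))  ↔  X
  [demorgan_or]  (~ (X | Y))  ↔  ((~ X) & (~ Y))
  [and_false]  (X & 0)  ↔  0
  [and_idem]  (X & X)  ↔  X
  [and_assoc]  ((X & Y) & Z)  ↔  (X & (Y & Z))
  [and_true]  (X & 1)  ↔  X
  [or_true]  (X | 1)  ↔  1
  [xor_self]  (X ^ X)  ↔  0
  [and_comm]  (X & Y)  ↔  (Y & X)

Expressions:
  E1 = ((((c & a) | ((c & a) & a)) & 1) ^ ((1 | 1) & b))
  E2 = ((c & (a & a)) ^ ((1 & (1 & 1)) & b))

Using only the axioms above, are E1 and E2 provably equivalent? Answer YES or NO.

1. [and_true →] (((c & a) | ((c & a) & a)) & 1)  →  ((c & a) | ((c & a) & a));  E1 = (((c & a) | ((c & a) & a)) ^ ((1 | 1) & b))
2. [absorb_or →] ((c & a) | ((c & a) & a))  →  (c & a);  E1 = ((c & a) ^ ((1 | 1) & b))
3. [or_true →] (1 | 1)  →  1;  E1 = ((c & a) ^ (1 & b))
4. [and_idem ←] a  →  (a & a);  E1 = ((c & (a & a)) ^ (1 & b))
5. [and_true ←] 1  →  (1 & 1);  E1 = ((c & (a & a)) ^ ((1 & 1) & b))
6. [and_idem ←] 1  →  (1 & 1);  this is E2

YES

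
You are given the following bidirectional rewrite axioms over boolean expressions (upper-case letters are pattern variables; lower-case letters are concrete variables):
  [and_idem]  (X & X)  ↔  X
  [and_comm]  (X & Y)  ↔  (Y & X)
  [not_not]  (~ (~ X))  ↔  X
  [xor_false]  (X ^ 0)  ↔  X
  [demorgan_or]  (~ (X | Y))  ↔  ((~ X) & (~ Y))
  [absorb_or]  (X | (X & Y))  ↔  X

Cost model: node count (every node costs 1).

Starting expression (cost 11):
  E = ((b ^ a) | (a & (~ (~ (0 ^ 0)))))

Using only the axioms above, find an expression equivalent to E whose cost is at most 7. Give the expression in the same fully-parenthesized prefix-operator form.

1. [xor_false →] (0 ^ 0)  →  0;  E = ((b ^ a) | (a & (~ (~ 0))))
2. [not_not →] (~ (~ 0))  →  0;  cost 7 ≤ 7, done

((b ^ a) | (a & 0))   [cost 7]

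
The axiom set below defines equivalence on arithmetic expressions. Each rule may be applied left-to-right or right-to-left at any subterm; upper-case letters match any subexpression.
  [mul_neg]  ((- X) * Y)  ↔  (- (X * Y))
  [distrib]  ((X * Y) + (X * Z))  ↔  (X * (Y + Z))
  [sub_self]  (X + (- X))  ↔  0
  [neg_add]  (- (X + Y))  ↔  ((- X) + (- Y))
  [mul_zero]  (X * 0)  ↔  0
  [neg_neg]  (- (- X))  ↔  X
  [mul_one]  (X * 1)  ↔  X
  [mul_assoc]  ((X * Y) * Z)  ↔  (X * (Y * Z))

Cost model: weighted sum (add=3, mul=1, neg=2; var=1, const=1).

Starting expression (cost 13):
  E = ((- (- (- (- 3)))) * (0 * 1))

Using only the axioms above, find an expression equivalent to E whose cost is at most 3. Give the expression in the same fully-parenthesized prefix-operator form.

(3 * 0)   [cost 3]

step 1: neg_neg (→) rewrites (- (- (- 3))) into (- 3), now ((- (- 3)) * (0 * 1))
step 2: mul_one (→) rewrites (0 * 1) into 0, now ((- (- 3)) * 0)
step 3: neg_neg (→) rewrites (- (- 3)) into 3, reaching cost 3 (bound 3)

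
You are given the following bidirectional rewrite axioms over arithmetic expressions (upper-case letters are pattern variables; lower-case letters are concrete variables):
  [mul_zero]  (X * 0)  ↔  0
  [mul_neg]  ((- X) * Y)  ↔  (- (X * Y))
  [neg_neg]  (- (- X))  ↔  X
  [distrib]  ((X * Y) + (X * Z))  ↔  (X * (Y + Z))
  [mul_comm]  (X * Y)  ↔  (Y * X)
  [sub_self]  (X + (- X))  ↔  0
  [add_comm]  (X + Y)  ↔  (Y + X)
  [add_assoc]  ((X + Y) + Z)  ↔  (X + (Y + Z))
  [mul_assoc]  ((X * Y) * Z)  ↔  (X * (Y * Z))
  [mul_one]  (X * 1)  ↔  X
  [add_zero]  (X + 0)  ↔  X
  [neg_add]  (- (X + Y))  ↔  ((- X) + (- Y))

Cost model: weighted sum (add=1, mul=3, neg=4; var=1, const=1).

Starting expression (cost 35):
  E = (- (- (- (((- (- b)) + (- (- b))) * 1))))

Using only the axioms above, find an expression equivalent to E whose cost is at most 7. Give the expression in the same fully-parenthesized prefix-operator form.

(1) (- (- (((- (- b)) + (- (- b))) * 1)))  =[neg_neg →]=  (((- (- b)) + (- (- b))) * 1)    ⊢ (- (((- (- b)) + (- (- b))) * 1))
(2) (((- (- b)) + (- (- b))) * 1)  =[mul_one →]=  ((- (- b)) + (- (- b)))    ⊢ (- ((- (- b)) + (- (- b))))
(3) (- (- b))  =[neg_neg →]=  b    ⊢ (- ((- (- b)) + b))
(4) (- (- b))  =[neg_neg →]=  b    ⊢ cost 7, within 7

(- (b + b))   [cost 7]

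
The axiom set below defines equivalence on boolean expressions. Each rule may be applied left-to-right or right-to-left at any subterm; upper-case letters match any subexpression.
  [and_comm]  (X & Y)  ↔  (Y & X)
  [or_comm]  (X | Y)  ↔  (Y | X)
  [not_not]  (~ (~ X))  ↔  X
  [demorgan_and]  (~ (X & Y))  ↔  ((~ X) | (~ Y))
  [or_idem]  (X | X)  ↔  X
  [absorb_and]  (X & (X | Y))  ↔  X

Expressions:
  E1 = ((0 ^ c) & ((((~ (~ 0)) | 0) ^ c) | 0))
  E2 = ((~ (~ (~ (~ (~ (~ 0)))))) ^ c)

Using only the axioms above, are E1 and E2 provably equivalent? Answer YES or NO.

YES

1. [not_not →] (~ (~ 0))  →  0;  E1 = ((0 ^ c) & (((0 | 0) ^ c) | 0))
2. [or_idem →] (0 | 0)  →  0;  E1 = ((0 ^ c) & ((0 ^ c) | 0))
3. [absorb_and →] ((0 ^ c) & ((0 ^ c) | 0))  →  (0 ^ c)
4. [not_not ←] 0  →  (~ (~ 0));  E1 = ((~ (~ 0)) ^ c)
5. [not_not ←] (~ 0)  →  (~ (~ (~ 0)));  E1 = ((~ (~ (~ (~ 0)))) ^ c)
6. [not_not ←] (~ 0)  →  (~ (~ (~ 0)));  this is E2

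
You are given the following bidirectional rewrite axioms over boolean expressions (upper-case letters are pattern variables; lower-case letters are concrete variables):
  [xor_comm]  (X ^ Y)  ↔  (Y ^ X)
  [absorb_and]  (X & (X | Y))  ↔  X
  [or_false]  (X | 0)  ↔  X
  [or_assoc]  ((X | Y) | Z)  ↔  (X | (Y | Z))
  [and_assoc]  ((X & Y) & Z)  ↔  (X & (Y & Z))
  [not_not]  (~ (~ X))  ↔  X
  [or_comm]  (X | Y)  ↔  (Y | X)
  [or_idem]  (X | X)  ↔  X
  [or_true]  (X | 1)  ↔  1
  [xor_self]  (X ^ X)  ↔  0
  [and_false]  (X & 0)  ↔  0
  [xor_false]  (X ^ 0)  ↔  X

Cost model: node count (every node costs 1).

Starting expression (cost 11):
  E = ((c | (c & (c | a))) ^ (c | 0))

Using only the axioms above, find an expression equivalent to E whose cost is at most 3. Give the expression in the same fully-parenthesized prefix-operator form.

(c ^ c)   [cost 3]

1. [or_false →] (c | 0)  →  c;  E = ((c | (c & (c | a))) ^ c)
2. [absorb_and →] (c & (c | a))  →  c;  E = ((c | c) ^ c)
3. [or_idem →] (c | c)  →  c;  cost 3 ≤ 3, done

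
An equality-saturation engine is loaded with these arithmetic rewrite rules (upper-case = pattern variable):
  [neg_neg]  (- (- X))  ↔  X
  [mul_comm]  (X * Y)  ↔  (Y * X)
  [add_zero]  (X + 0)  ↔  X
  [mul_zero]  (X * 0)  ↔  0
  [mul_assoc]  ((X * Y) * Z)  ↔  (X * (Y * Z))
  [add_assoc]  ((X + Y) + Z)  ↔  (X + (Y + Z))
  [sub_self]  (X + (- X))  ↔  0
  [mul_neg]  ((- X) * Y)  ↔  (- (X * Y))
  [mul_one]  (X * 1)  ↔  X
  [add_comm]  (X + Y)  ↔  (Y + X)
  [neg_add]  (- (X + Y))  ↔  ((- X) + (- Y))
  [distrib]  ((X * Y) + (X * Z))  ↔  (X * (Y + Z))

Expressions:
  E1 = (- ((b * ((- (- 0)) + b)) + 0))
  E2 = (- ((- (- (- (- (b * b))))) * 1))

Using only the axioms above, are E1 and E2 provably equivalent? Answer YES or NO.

1. [neg_neg →] (- (- 0))  →  0;  E1 = (- ((b * (0 + b)) + 0))
2. [add_comm →] (0 + b)  →  (b + 0);  E1 = (- ((b * (b + 0)) + 0))
3. [add_zero →] (b + 0)  →  b;  E1 = (- ((b * b) + 0))
4. [add_zero →] ((b * b) + 0)  →  (b * b);  E1 = (- (b * b))
5. [neg_neg ←] (- (b * b))  →  (- (- (- (b * b))))
6. [neg_neg ←] (- (- (- (b * b))))  →  (- (- (- (- (- (b * b))))))
7. [mul_one ←] (- (- (- (- (b * b)))))  →  ((- (- (- (- (b * b))))) * 1);  this is E2

YES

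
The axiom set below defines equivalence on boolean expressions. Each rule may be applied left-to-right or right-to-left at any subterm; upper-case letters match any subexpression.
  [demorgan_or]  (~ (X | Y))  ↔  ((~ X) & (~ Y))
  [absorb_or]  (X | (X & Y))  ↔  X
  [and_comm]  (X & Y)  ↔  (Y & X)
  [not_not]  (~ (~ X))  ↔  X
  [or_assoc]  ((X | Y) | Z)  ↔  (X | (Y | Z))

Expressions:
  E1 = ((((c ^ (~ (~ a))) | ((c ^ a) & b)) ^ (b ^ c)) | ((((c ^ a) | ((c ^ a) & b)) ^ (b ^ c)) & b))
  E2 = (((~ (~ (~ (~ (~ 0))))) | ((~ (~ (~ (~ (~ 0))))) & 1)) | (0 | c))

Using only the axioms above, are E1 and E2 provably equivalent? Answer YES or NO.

NO

All listed rules preserve value, hence provable equivalence implies equal values everywhere; look for a separating assignment.
a=0, b=0, c=0 gives E1 ↦ 0, E2 ↦ 1; values differ ⇒ not provably equivalent.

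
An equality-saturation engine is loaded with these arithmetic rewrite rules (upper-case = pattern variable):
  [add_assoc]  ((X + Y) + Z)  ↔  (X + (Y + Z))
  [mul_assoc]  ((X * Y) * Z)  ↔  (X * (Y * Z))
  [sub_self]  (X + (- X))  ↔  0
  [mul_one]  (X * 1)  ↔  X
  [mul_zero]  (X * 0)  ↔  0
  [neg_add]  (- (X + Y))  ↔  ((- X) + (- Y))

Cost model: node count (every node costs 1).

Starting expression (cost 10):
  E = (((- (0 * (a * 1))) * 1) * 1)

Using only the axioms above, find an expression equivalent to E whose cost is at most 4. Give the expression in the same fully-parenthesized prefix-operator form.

1. [mul_one →] (a * 1)  →  a;  E = (((- (0 * a)) * 1) * 1)
2. [mul_one →] ((- (0 * a)) * 1)  →  (- (0 * a));  E = ((- (0 * a)) * 1)
3. [mul_one →] ((- (0 * a)) * 1)  →  (- (0 * a));  cost 4 ≤ 4, done

(- (0 * a))   [cost 4]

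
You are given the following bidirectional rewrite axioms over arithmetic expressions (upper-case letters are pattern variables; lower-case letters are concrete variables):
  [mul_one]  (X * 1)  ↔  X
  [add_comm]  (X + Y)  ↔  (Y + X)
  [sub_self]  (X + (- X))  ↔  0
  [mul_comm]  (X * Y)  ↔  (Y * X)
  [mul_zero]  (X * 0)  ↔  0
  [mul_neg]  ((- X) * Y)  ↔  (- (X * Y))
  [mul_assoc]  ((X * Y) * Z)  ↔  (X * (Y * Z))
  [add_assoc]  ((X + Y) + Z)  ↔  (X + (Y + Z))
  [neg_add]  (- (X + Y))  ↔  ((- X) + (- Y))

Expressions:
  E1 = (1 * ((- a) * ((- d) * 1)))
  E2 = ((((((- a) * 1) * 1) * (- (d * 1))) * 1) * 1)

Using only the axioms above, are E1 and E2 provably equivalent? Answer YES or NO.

step 1: mul_one (→) rewrites ((- d) * 1) into (- d), now (1 * ((- a) * (- d)))
step 2: mul_comm (→) rewrites (1 * ((- a) * (- d))) into (((- a) * (- d)) * 1)
step 3: mul_one (→) rewrites (((- a) * (- d)) * 1) into ((- a) * (- d))
step 4: mul_one (←) rewrites (- a) into ((- a) * 1), now (((- a) * 1) * (- d))
step 5: mul_one (←) rewrites d into (d * 1), now (((- a) * 1) * (- (d * 1)))
step 6: mul_one (←) rewrites (((- a) * 1) * (- (d * 1))) into ((((- a) * 1) * (- (d * 1))) * 1)
step 7: mul_one (←) rewrites (- a) into ((- a) * 1), now (((((- a) * 1) * 1) * (- (d * 1))) * 1)
step 8: mul_one (←) rewrites (((((- a) * 1) * 1) * (- (d * 1))) * 1) into ((((((- a) * 1) * 1) * (- (d * 1))) * 1) * 1), which is E2

YES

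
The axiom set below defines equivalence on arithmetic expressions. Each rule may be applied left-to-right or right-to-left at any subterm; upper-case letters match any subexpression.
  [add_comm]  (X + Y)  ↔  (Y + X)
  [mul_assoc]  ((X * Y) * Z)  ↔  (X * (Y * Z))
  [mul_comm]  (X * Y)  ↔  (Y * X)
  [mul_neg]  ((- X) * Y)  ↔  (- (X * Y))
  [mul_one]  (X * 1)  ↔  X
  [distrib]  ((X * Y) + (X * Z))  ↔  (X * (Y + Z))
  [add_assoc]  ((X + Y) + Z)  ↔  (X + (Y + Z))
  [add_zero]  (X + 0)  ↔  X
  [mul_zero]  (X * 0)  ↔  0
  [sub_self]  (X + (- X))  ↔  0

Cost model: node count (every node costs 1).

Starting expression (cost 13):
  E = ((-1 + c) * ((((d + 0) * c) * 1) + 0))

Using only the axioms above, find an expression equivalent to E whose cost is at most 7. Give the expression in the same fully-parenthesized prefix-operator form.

step 1: mul_one (→) rewrites (((d + 0) * c) * 1) into ((d + 0) * c), now ((-1 + c) * (((d + 0) * c) + 0))
step 2: add_zero (→) rewrites (((d + 0) * c) + 0) into ((d + 0) * c), now ((-1 + c) * ((d + 0) * c))
step 3: add_zero (→) rewrites (d + 0) into d, reaching cost 7 (bound 7)

((-1 + c) * (d * c))   [cost 7]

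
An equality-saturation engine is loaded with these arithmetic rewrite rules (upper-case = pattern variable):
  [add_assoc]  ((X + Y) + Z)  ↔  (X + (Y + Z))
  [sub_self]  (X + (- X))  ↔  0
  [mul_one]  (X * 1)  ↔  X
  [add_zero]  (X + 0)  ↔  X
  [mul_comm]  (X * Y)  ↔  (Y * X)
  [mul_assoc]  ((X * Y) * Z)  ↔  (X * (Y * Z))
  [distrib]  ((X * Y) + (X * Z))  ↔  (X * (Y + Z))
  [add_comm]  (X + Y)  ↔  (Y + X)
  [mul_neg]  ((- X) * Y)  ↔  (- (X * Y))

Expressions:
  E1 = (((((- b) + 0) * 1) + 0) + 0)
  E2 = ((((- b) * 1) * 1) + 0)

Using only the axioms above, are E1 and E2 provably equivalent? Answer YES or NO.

YES

step 1: add_zero (→) rewrites (((((- b) + 0) * 1) + 0) + 0) into ((((- b) + 0) * 1) + 0)
step 2: mul_one (→) rewrites (((- b) + 0) * 1) into ((- b) + 0), now (((- b) + 0) + 0)
step 3: add_zero (→) rewrites ((- b) + 0) into (- b), now ((- b) + 0)
step 4: add_zero (→) rewrites ((- b) + 0) into (- b)
step 5: mul_one (←) rewrites (- b) into ((- b) * 1)
step 6: add_zero (←) rewrites ((- b) * 1) into (((- b) * 1) + 0)
step 7: mul_one (←) rewrites (- b) into ((- b) * 1), which is E2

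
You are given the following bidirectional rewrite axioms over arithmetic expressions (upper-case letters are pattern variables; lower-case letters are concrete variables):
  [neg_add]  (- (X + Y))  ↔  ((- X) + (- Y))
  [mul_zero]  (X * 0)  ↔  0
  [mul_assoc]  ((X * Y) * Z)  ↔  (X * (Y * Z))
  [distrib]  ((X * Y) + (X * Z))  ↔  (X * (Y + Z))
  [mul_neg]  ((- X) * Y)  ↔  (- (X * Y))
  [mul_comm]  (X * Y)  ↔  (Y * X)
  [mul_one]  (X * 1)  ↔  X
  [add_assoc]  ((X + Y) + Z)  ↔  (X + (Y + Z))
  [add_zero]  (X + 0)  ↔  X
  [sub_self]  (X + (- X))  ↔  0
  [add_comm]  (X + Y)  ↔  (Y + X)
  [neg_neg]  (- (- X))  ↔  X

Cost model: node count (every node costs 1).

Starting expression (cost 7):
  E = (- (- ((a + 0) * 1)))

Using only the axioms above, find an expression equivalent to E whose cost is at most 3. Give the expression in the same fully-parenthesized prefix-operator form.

(a * 1)   [cost 3]

step 1: neg_neg (→) rewrites (- (- ((a + 0) * 1))) into ((a + 0) * 1)
step 2: add_zero (→) rewrites (a + 0) into a, reaching cost 3 (bound 3)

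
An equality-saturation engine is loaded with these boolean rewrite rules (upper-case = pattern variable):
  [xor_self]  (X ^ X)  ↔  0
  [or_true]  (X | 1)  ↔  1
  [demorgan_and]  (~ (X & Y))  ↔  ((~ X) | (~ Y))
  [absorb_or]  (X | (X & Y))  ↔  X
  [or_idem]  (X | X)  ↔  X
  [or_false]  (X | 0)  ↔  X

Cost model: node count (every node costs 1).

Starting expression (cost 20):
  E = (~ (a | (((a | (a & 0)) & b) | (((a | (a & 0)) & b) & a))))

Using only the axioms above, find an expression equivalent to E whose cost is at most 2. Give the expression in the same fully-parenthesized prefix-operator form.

step 1: absorb_or (→) rewrites (((a | (a & 0)) & b) | (((a | (a & 0)) & b) & a)) into ((a | (a & 0)) & b), now (~ (a | ((a | (a & 0)) & b)))
step 2: absorb_or (→) rewrites (a | (a & 0)) into a, now (~ (a | (a & b)))
step 3: absorb_or (→) rewrites (a | (a & b)) into a, reaching cost 2 (bound 2)

(~ a)   [cost 2]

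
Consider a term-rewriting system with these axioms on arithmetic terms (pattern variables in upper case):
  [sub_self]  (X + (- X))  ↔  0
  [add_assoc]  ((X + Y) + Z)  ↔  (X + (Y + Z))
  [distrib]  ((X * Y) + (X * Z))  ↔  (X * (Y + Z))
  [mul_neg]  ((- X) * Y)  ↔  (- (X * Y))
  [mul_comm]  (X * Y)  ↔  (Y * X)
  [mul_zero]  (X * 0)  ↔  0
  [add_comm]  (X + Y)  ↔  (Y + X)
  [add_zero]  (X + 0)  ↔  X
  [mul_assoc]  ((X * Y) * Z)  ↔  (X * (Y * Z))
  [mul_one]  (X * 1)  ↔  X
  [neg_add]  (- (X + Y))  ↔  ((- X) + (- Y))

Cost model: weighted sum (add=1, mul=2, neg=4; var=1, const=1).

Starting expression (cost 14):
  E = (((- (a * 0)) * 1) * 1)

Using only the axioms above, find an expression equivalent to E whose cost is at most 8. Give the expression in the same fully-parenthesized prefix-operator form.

step 1: mul_one (→) rewrites (((- (a * 0)) * 1) * 1) into ((- (a * 0)) * 1)
step 2: mul_one (→) rewrites ((- (a * 0)) * 1) into (- (a * 0)), reaching cost 8 (bound 8)

(- (a * 0))   [cost 8]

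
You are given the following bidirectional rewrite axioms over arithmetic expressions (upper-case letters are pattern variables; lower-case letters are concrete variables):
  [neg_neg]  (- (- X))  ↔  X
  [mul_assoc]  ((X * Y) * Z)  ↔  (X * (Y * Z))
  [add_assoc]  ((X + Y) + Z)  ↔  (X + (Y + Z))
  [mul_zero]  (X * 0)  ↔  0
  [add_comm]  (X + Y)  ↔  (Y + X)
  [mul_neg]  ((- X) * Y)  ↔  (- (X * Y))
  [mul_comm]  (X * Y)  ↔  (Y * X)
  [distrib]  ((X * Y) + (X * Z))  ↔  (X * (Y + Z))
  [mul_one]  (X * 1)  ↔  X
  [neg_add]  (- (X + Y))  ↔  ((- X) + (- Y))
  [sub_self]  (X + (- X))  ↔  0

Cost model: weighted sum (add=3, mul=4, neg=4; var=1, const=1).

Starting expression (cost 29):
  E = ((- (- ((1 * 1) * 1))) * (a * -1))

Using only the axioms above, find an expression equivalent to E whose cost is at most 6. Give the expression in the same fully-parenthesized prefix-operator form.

(1) ((1 * 1) * 1)  =[mul_one →]=  (1 * 1)    ⊢ ((- (- (1 * 1))) * (a * -1))
(2) (1 * 1)  =[mul_one →]=  1    ⊢ ((- (- 1)) * (a * -1))
(3) (- (- 1))  =[neg_neg →]=  1    ⊢ (1 * (a * -1))
(4) (1 * (a * -1))  =[mul_comm →]=  ((a * -1) * 1)
(5) ((a * -1) * 1)  =[mul_one →]=  (a * -1)    ⊢ cost 6, within 6

(a * -1)   [cost 6]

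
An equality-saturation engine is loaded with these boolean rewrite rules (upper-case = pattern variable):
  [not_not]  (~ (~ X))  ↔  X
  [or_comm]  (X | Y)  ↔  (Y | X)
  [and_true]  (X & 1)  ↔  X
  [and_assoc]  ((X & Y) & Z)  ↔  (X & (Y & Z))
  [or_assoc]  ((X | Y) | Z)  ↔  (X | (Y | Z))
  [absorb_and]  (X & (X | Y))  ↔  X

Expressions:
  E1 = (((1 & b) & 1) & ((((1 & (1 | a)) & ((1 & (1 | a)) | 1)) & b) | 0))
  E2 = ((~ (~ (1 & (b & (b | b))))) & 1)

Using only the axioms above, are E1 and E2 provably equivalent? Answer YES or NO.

YES

step 1: absorb_and (→) rewrites ((1 & (1 | a)) & ((1 & (1 | a)) | 1)) into (1 & (1 | a)), now (((1 & b) & 1) & (((1 & (1 | a)) & b) | 0))
step 2: absorb_and (→) rewrites (1 & (1 | a)) into 1, now (((1 & b) & 1) & ((1 & b) | 0))
step 3: and_true (→) rewrites ((1 & b) & 1) into (1 & b), now ((1 & b) & ((1 & b) | 0))
step 4: absorb_and (→) rewrites ((1 & b) & ((1 & b) | 0)) into (1 & b)
step 5: and_true (←) rewrites (1 & b) into ((1 & b) & 1)
step 6: not_not (←) rewrites (1 & b) into (~ (~ (1 & b))), now ((~ (~ (1 & b))) & 1)
step 7: absorb_and (←) rewrites b into (b & (b | b)), which is E2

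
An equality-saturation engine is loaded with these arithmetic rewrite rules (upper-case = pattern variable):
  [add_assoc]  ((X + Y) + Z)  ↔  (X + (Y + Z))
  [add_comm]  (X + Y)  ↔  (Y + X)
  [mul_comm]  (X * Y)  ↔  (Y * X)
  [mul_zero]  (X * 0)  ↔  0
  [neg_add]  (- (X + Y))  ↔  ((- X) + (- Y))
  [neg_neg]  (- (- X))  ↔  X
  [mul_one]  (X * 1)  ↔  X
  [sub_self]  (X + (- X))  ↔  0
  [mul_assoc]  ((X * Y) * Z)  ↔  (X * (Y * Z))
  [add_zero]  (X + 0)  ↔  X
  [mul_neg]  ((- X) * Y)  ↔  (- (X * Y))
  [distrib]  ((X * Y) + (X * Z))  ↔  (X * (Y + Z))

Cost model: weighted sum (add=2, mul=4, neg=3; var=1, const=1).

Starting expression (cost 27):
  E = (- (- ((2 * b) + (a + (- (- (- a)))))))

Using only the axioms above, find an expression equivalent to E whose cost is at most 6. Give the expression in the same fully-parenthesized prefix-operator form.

1. [neg_neg →] (- (- (- a)))  →  (- a);  E = (- (- ((2 * b) + (a + (- a)))))
2. [mul_comm →] (2 * b)  →  (b * 2);  E = (- (- ((b * 2) + (a + (- a)))))
3. [neg_neg →] (- (- ((b * 2) + (a + (- a)))))  →  ((b * 2) + (a + (- a)))
4. [sub_self →] (a + (- a))  →  0;  E = ((b * 2) + 0)
5. [add_zero →] ((b * 2) + 0)  →  (b * 2);  cost 6 ≤ 6, done

(b * 2)   [cost 6]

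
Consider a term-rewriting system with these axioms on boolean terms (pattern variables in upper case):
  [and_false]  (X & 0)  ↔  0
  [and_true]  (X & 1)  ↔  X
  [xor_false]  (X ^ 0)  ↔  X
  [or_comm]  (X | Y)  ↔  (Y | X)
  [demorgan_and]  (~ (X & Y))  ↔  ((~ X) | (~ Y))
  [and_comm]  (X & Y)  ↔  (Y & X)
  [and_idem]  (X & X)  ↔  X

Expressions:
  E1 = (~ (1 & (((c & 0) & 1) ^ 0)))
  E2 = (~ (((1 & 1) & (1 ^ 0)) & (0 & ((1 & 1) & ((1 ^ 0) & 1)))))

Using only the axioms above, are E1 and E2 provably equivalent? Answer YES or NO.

1. [xor_false →] (((c & 0) & 1) ^ 0)  →  ((c & 0) & 1);  E1 = (~ (1 & ((c & 0) & 1)))
2. [and_false →] (c & 0)  →  0;  E1 = (~ (1 & (0 & 1)))
3. [and_true →] (0 & 1)  →  0;  E1 = (~ (1 & 0))
4. [and_comm →] (1 & 0)  →  (0 & 1);  E1 = (~ (0 & 1))
5. [and_true ←] 1  →  (1 & 1);  E1 = (~ (0 & (1 & 1)))
6. [and_true ←] 0  →  (0 & 1);  E1 = (~ ((0 & 1) & (1 & 1)))
7. [xor_false ←] 1  →  (1 ^ 0);  E1 = (~ ((0 & 1) & (1 & (1 ^ 0))))
8. [and_true ←] 1  →  (1 & 1);  E1 = (~ ((0 & 1) & ((1 & 1) & (1 ^ 0))))
9. [and_idem ←] 1  →  (1 & 1);  E1 = (~ ((0 & (1 & 1)) & ((1 & 1) & (1 ^ 0))))
10. [and_idem ←] (1 & 1)  →  ((1 & 1) & (1 & 1));  E1 = (~ ((0 & ((1 & 1) & (1 & 1))) & ((1 & 1) & (1 ^ 0))))
11. [and_comm →] ((0 & ((1 & 1) & (1 & 1))) & ((1 & 1) & (1 ^ 0)))  →  (((1 & 1) & (1 ^ 0)) & (0 & ((1 & 1) & (1 & 1))));  E1 = (~ (((1 & 1) & (1 ^ 0)) & (0 & ((1 & 1) & (1 & 1)))))
12. [xor_false ←] 1  →  (1 ^ 0);  this is E2

YES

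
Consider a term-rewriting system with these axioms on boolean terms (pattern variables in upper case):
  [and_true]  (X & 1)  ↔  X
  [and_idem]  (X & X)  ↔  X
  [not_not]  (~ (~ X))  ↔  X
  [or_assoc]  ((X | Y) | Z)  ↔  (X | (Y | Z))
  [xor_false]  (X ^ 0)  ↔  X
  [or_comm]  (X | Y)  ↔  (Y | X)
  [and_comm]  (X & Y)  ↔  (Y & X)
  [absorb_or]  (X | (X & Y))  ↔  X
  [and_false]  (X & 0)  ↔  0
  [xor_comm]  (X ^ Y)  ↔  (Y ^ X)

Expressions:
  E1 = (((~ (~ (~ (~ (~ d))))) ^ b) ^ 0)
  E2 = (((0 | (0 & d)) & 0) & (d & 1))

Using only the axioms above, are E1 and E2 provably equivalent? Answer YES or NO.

The axioms are sound identities: if E1 ↔* E2 then E1 and E2 evaluate identically under any assignment.
Under b=0, d=0: E1 evaluates to 1, E2 to 0. Distinct ⇒ no rewrite sequence connects them.

NO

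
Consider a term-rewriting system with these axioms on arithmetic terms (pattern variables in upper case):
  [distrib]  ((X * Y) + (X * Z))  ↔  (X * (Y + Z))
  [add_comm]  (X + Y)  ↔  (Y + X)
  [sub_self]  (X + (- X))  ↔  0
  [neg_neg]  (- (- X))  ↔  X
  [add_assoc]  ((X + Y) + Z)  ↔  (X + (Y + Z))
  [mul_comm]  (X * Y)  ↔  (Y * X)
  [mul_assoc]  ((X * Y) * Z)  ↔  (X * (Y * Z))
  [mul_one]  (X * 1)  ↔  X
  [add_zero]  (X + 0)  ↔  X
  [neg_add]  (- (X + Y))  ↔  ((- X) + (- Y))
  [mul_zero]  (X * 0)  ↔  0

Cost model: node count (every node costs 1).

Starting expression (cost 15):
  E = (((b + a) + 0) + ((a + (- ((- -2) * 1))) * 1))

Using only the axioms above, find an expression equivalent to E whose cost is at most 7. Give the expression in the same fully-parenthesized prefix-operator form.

step 1: mul_one (→) rewrites ((a + (- ((- -2) * 1))) * 1) into (a + (- ((- -2) * 1))), now (((b + a) + 0) + (a + (- ((- -2) * 1))))
step 2: add_zero (→) rewrites ((b + a) + 0) into (b + a), now ((b + a) + (a + (- ((- -2) * 1))))
step 3: mul_one (→) rewrites ((- -2) * 1) into (- -2), now ((b + a) + (a + (- (- -2))))
step 4: neg_neg (→) rewrites (- (- -2)) into -2, reaching cost 7 (bound 7)

((b + a) + (a + -2))   [cost 7]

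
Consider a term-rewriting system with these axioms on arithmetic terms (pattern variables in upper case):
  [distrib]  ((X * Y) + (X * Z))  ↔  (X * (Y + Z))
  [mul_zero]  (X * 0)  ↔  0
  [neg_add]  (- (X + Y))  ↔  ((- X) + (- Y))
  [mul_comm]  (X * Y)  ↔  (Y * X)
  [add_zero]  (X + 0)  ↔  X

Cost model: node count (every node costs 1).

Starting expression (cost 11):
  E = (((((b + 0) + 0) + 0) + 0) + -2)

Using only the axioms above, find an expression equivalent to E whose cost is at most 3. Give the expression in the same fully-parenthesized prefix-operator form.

(b + -2)   [cost 3]

step 1: add_zero (→) rewrites ((((b + 0) + 0) + 0) + 0) into (((b + 0) + 0) + 0), now ((((b + 0) + 0) + 0) + -2)
step 2: add_zero (→) rewrites ((b + 0) + 0) into (b + 0), now (((b + 0) + 0) + -2)
step 3: add_zero (→) rewrites (b + 0) into b, now ((b + 0) + -2)
step 4: add_zero (→) rewrites (b + 0) into b, reaching cost 3 (bound 3)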